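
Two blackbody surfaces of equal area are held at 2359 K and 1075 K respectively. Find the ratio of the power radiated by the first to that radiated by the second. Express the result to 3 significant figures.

P₁/P₂ ≈ 23.2

With equal areas, P₁/P₂ = (T₁/T₂)⁴ = (2359/1075)⁴ = 23.2.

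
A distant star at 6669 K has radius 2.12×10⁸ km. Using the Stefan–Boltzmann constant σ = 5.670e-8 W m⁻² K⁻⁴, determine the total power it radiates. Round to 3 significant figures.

P ≈ 6.33×10³¹ W

Surface area A = 4πR² = 4π(2.12×10¹¹ m)² = 5.64783×10²³ m².
P = σAT⁴ = 5.670×10⁻⁸ × 5.64783×10²³ × (6669)⁴ = 6.33×10³¹ W.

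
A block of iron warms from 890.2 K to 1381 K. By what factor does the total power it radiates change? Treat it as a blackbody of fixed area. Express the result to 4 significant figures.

P₂/P₁ ≈ 5.792

P ∝ T⁴, so P₂/P₁ = (T₂/T₁)⁴ = (1381/890.2)⁴ = (1.55134)⁴ = 5.792.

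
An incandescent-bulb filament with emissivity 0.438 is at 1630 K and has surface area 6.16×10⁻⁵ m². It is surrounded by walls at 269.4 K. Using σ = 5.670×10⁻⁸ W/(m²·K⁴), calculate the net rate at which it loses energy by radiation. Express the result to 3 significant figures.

Net loss ≈ 10.8 W

Area A = 6.16×10⁻⁵ m².
Net radiated power P_net = εσA(T⁴ − T₀⁴) = 0.438×5.670×10⁻⁸×6.16×10⁻⁵×(1630⁴ − 269.4⁴).
T⁴ − T₀⁴ = 7.05912×10¹² − 5.26733×10⁹ = 7.05385×10¹² K⁴, so P_net = 10.8 W.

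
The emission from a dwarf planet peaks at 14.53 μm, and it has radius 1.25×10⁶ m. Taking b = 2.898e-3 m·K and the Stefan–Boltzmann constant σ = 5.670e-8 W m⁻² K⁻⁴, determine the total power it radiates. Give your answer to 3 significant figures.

Wien's law: T = b/λ_max = 2.898×10⁻³/1.453×10⁻⁵ = 199.449 K.
Surface area A = 4πR² = 4π(1.25×10⁶ m)² = 1.96350×10¹³ m².
Then P = σAT⁴ = 5.670×10⁻⁸×1.96350×10¹³×(199.449)⁴ = 1.76×10¹⁵ W.

P ≈ 1.76×10¹⁵ W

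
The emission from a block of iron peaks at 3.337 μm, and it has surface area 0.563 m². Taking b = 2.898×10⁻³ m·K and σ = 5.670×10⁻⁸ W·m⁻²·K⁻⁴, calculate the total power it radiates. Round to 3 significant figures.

P ≈ 1.82×10⁴ W

Wien's law: T = b/λ_max = 2.898×10⁻³/3.337×10⁻⁶ = 868.445 K.
Area A = 0.563 m².
Then P = σAT⁴ = 5.670×10⁻⁸×0.563×(868.445)⁴ = 1.82×10⁴ W.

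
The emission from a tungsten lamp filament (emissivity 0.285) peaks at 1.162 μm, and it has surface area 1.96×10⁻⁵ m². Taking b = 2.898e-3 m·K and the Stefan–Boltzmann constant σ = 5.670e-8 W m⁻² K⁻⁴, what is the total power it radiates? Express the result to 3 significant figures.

Wien's law: T = b/λ_max = 2.898×10⁻³/1.162×10⁻⁶ = 2493.98 K.
Area A = 1.96×10⁻⁵ m².
Then P = εσAT⁴ = 0.285×5.670×10⁻⁸×1.96×10⁻⁵×(2493.98)⁴ = 12.3 W.

P ≈ 12.3 W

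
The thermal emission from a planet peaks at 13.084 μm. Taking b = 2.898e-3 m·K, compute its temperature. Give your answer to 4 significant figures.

Wien's law gives T = b/λ_max = (2.898×10⁻³ m·K)/(1.3084×10⁻⁵ m) = 221.5 K.

T ≈ 221.5 K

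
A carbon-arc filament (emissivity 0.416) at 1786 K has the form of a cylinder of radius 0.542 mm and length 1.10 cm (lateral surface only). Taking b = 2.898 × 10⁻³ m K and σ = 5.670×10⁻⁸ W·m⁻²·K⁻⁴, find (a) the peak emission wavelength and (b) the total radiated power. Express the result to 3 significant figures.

(a) λ_max = b/T = 2.898×10⁻³/1786 = 1.623×10⁻⁶ m = 1.62 μm.
Lateral area A = 2πrL = 2π×5.42×10⁻⁴×0.0110 = 3.74604×10⁻⁵ m².
(b) P = εσAT⁴ = 0.416×5.670×10⁻⁸×3.74604×10⁻⁵×(1786)⁴ = 8.99 W.

λ_max ≈ 1.62 μm; P ≈ 8.99 W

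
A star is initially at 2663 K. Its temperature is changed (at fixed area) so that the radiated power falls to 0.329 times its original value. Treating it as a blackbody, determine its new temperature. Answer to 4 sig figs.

T₂ ≈ 2017 K

P ∝ T⁴, so T₂/T₁ = (P₂/P₁)^(1/4) = (0.329)^(1/4) = 0.757354.
T₂ = 2663 × 0.757354 = 2017 K.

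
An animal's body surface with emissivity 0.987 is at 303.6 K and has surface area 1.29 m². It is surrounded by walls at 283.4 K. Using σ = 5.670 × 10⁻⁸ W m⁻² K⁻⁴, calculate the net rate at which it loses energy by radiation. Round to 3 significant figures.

Area A = 1.29 m².
Net radiated power P_net = εσA(T⁴ − T₀⁴) = 0.987×5.670×10⁻⁸×1.29×(303.6⁴ − 283.4⁴).
T⁴ − T₀⁴ = 8.49585×10⁹ − 6.45059×10⁹ = 2.04526×10⁹ K⁴, so P_net = 148 W.

Net loss ≈ 148 W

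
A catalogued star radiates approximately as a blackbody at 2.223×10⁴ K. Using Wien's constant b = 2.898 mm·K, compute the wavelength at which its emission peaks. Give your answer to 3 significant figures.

Wien's displacement law: λ_max = b/T = (2.898×10⁻³ m·K)/(2.223×10⁴ K) = 1.304×10⁻⁷ m.
That is 130 nm, in the ultraviolet range.

λ_max ≈ 130 nm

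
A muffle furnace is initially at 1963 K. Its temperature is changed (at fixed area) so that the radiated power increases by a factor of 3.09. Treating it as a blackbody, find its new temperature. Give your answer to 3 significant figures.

T₂ ≈ 2.60×10³ K

P ∝ T⁴, so T₂/T₁ = (P₂/P₁)^(1/4) = (3.09)^(1/4) = 1.32584.
T₂ = 1963 × 1.32584 = 2.60×10³ K.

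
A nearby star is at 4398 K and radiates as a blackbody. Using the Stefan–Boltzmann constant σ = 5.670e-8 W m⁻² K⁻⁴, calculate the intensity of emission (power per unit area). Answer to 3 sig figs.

Stefan–Boltzmann: I = σT⁴ = 5.670×10⁻⁸ × (4398)⁴ = 2.12×10⁷ W/m².

I ≈ 2.12×10⁷ W/m²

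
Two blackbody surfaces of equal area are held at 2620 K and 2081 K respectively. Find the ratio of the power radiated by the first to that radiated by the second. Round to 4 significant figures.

P₁/P₂ ≈ 2.513

With equal areas, P₁/P₂ = (T₁/T₂)⁴ = (2620/2081)⁴ = 2.513.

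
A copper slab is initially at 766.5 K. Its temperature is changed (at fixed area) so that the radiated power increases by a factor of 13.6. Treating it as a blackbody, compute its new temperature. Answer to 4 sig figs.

T₂ ≈ 1472 K

P ∝ T⁴, so T₂/T₁ = (P₂/P₁)^(1/4) = (13.6)^(1/4) = 1.92037.
T₂ = 766.5 × 1.92037 = 1472 K.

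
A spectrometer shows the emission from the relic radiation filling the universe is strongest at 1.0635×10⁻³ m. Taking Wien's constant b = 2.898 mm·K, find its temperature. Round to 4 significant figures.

Wien's law gives T = b/λ_max = (2.898×10⁻³ m·K)/(1.0635×10⁻³ m) = 2.725 K.

T ≈ 2.725 K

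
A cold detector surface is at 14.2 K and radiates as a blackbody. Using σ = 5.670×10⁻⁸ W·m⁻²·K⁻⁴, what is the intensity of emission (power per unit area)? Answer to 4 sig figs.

Stefan–Boltzmann: I = σT⁴ = 5.670×10⁻⁸ × (14.2)⁴ = 2.305×10⁻³ W/m².

I ≈ 2.305×10⁻³ W/m²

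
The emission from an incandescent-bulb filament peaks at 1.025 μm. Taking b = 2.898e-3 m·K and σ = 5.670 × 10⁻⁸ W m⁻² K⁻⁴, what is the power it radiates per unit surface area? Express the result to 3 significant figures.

Wien's law: T = b/λ_max = 2.898×10⁻³/1.025×10⁻⁶ = 2827.32 K.
Then I = σT⁴ = 5.670×10⁻⁸×(2827.32)⁴ = 3.62×10⁶ W/m².

I ≈ 3.62×10⁶ W/m²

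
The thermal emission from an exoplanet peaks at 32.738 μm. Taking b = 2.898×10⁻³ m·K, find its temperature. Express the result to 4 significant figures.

T ≈ 88.52 K

Wien's law gives T = b/λ_max = (2.898×10⁻³ m·K)/(3.2738×10⁻⁵ m) = 88.52 K.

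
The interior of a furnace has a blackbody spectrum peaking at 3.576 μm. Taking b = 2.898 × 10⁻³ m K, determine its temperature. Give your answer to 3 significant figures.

T ≈ 810 K

Wien's law gives T = b/λ_max = (2.898×10⁻³ m·K)/(3.576×10⁻⁶ m) = 810 K.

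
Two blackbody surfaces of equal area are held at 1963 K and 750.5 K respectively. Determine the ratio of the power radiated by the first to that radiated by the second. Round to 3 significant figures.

P₁/P₂ ≈ 46.8

With equal areas, P₁/P₂ = (T₁/T₂)⁴ = (1963/750.5)⁴ = 46.8.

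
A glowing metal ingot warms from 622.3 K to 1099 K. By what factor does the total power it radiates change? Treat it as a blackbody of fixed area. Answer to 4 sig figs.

P₂/P₁ ≈ 9.727

P ∝ T⁴, so P₂/P₁ = (T₂/T₁)⁴ = (1099/622.3)⁴ = (1.76603)⁴ = 9.727.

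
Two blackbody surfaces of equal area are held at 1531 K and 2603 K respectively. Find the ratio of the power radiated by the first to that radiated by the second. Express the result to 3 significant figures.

With equal areas, P₁/P₂ = (T₁/T₂)⁴ = (1531/2603)⁴ = 0.120.

P₁/P₂ ≈ 0.120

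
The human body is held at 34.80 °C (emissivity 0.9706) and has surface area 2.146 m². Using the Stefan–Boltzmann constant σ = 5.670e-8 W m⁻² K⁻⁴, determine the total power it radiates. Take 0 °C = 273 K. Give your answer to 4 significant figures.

T = 34.80 °C + 273 = 307.80 K.
Area A = 2.146 m².
P = εσAT⁴ = 0.9706 × 5.670×10⁻⁸ × 2.146 × (307.80)⁴ = 1060 W.

P ≈ 1060 W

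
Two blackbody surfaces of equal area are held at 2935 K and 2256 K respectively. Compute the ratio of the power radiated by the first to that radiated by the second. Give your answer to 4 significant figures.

With equal areas, P₁/P₂ = (T₁/T₂)⁴ = (2935/2256)⁴ = 2.865.

P₁/P₂ ≈ 2.865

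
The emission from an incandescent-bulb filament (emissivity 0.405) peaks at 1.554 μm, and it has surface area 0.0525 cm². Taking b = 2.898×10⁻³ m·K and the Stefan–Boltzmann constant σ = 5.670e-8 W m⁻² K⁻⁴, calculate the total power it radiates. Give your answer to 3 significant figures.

P ≈ 1.46 W

Wien's law: T = b/λ_max = 2.898×10⁻³/1.554×10⁻⁶ = 1864.86 K.
Area A = 0.0525 cm² = 5.25×10⁻⁶ m².
Then P = εσAT⁴ = 0.405×5.670×10⁻⁸×5.25×10⁻⁶×(1864.86)⁴ = 1.46 W.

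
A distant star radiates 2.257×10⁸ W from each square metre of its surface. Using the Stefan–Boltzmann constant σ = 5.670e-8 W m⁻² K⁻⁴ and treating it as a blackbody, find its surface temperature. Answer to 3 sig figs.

I = σT⁴, so T = (I/σ)^(1/4) = (2.257×10⁸/(5.670×10⁻⁸))^(1/4) = 7.94×10³ K.

T ≈ 7.94×10³ K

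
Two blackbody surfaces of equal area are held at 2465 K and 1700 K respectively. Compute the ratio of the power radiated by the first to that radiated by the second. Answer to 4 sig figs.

P₁/P₂ ≈ 4.421

With equal areas, P₁/P₂ = (T₁/T₂)⁴ = (2465/1700)⁴ = 4.421.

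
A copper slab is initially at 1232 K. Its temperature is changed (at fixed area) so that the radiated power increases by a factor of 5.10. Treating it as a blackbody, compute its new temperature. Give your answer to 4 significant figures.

P ∝ T⁴, so T₂/T₁ = (P₂/P₁)^(1/4) = (5.10)^(1/4) = 1.50277.
T₂ = 1232 × 1.50277 = 1851 K.

T₂ ≈ 1851 K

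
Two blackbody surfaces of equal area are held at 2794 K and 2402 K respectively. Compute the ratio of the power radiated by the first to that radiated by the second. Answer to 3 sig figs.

With equal areas, P₁/P₂ = (T₁/T₂)⁴ = (2794/2402)⁴ = 1.83.

P₁/P₂ ≈ 1.83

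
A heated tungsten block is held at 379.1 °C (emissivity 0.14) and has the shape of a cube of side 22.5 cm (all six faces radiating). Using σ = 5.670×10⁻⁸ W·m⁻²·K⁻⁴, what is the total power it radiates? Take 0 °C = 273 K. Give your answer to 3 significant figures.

P ≈ 436 W

T = 379.1 °C + 273 = 652.1 K.
Area A = 6s² = 6×(0.225 m)² = 0.30375 m².
P = εσAT⁴ = 0.14 × 5.670×10⁻⁸ × 0.30375 × (652.1)⁴ = 436 W.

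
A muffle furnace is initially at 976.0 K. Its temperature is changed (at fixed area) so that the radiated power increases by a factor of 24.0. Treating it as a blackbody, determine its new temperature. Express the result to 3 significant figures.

P ∝ T⁴, so T₂/T₁ = (P₂/P₁)^(1/4) = (24.0)^(1/4) = 2.21336.
T₂ = 976.0 × 2.21336 = 2.16×10³ K.

T₂ ≈ 2.16×10³ K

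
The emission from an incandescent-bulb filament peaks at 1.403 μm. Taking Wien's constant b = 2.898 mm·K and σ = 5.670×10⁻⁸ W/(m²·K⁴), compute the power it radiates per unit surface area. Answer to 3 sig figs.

Wien's law: T = b/λ_max = 2.898×10⁻³/1.403×10⁻⁶ = 2065.57 K.
Then I = σT⁴ = 5.670×10⁻⁸×(2065.57)⁴ = 1.03×10⁶ W/m².

I ≈ 1.03×10⁶ W/m²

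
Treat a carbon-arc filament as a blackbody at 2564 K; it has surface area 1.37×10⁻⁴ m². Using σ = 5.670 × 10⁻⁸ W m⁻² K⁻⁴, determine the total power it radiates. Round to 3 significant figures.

Area A = 1.37×10⁻⁴ m².
P = σAT⁴ = 5.670×10⁻⁸ × 1.37×10⁻⁴ × (2564)⁴ = 336 W.

P ≈ 336 W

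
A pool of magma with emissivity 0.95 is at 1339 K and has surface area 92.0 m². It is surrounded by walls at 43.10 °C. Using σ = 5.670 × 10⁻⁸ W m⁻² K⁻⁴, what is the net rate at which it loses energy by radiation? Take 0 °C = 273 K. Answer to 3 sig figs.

Surroundings: T = 43.10 °C + 273 = 316.10 K.
Area A = 92.0 m².
Net radiated power P_net = εσA(T⁴ − T₀⁴) = 0.95×5.670×10⁻⁸×92.0×(1339⁴ − 316.10⁴).
T⁴ − T₀⁴ = 3.21457×10¹² − 9.98385×10⁹ = 3.20459×10¹² K⁴, so P_net = 1.59×10⁷ W.

Net loss ≈ 1.59×10⁷ W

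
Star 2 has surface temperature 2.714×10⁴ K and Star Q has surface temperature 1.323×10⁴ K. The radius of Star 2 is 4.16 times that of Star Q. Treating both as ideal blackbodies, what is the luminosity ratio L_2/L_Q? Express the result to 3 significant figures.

L ∝ R²T⁴, so L_2/L_Q = (R_2/R_Q)²(T_2/T_Q)⁴ = (4.16)² × (2.714×10⁴/1.323×10⁴)⁴ = 17.3056 × 17.7092 = 306.

L_2/L_Q ≈ 306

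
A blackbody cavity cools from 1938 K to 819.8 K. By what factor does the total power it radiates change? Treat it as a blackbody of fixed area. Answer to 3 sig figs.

P₂/P₁ ≈ 0.0320

P ∝ T⁴, so P₂/P₁ = (T₂/T₁)⁴ = (819.8/1938)⁴ = (0.423013)⁴ = 0.0320.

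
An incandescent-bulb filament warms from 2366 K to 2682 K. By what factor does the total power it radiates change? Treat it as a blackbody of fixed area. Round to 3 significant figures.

P ∝ T⁴, so P₂/P₁ = (T₂/T₁)⁴ = (2682/2366)⁴ = (1.13356)⁴ = 1.65.

P₂/P₁ ≈ 1.65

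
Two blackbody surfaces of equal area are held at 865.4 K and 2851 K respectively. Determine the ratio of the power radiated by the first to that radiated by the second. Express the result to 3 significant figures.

P₁/P₂ ≈ 8.49×10⁻³

With equal areas, P₁/P₂ = (T₁/T₂)⁴ = (865.4/2851)⁴ = 8.49×10⁻³.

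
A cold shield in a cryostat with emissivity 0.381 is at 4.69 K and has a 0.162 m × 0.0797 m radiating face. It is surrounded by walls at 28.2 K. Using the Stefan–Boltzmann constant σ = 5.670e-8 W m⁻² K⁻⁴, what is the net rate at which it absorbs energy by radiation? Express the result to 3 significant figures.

Net gain ≈ 1.76×10⁻⁴ W

Area A = 0.162 × 0.0797 = 0.0129114 m².
Net radiated power P_net = εσA(T⁴ − T₀⁴) = 0.381×5.670×10⁻⁸×0.0129114×(4.69⁴ − 28.2⁴).
T⁴ − T₀⁴ = 483.828 − 6.32407×10⁵ = -6.31923×10⁵ K⁴, so P_net = -1.76×10⁻⁴ W — negative, meaning a net gain of 1.76×10⁻⁴ W.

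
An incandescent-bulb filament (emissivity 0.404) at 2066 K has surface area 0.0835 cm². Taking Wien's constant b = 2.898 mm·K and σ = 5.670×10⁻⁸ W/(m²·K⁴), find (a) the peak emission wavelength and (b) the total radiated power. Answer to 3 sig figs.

λ_max ≈ 1.40 μm; P ≈ 3.48 W

(a) λ_max = b/T = 2.898×10⁻³/2066 = 1.403×10⁻⁶ m = 1.40 μm.
Area A = 0.0835 cm² = 8.35×10⁻⁶ m².
(b) P = εσAT⁴ = 0.404×5.670×10⁻⁸×8.35×10⁻⁶×(2066)⁴ = 3.48 W.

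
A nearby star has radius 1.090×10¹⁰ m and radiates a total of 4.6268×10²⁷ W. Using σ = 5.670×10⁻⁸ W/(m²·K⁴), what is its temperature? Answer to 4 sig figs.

T ≈ 2719 K

Surface area A = 4πR² = 4π(1.090×10¹⁰ m)² = 1.49301×10²¹ m².
P = σAT⁴ ⇒ T = (P/(σA))^(1/4) = (4.6268×10²⁷/(5.670×10⁻⁸×1.49301×10²¹))^(1/4) = 2719 K.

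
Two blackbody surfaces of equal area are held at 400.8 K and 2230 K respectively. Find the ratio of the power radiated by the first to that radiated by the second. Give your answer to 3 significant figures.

With equal areas, P₁/P₂ = (T₁/T₂)⁴ = (400.8/2230)⁴ = 1.04×10⁻³.

P₁/P₂ ≈ 1.04×10⁻³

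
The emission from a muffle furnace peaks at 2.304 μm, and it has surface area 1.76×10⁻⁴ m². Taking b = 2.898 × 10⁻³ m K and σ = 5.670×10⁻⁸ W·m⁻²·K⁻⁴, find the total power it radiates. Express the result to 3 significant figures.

Wien's law: T = b/λ_max = 2.898×10⁻³/2.304×10⁻⁶ = 1257.81 K.
Area A = 1.76×10⁻⁴ m².
Then P = σAT⁴ = 5.670×10⁻⁸×1.76×10⁻⁴×(1257.81)⁴ = 25.0 W.

P ≈ 25.0 W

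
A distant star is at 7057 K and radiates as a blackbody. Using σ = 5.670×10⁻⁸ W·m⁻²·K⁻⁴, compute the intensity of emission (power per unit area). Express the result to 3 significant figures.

I ≈ 1.41×10⁸ W/m²

Stefan–Boltzmann: I = σT⁴ = 5.670×10⁻⁸ × (7057)⁴ = 1.41×10⁸ W/m².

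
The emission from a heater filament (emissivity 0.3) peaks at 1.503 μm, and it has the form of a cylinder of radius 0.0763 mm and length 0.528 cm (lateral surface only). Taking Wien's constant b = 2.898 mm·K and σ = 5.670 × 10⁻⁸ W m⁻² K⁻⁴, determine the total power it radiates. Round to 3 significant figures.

Wien's law: T = b/λ_max = 2.898×10⁻³/1.503×10⁻⁶ = 1928.14 K.
Lateral area A = 2πrL = 2π×7.63×10⁻⁵×5.28×10⁻³ = 2.53127×10⁻⁶ m².
Then P = εσAT⁴ = 0.3×5.670×10⁻⁸×2.53127×10⁻⁶×(1928.14)⁴ = 0.595 W.

P ≈ 0.595 W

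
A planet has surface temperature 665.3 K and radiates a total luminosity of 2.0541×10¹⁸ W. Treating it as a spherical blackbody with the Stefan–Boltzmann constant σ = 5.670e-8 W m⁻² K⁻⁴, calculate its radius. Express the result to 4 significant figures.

R ≈ 3.836×10⁶ m

L = 4πR²σT⁴ ⇒ R = √(L/(4πσT⁴)).
σT⁴ = 11108.4 W/m², so R = √(2.0541×10¹⁸/(4π×11108.4)) = 3.836×10⁶ m.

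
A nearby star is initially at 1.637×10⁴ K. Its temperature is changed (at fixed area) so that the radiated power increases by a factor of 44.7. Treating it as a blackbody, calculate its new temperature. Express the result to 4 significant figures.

P ∝ T⁴, so T₂/T₁ = (P₂/P₁)^(1/4) = (44.7)^(1/4) = 2.58569.
T₂ = 1.637×10⁴ × 2.58569 = 4.233×10⁴ K.

T₂ ≈ 4.233×10⁴ K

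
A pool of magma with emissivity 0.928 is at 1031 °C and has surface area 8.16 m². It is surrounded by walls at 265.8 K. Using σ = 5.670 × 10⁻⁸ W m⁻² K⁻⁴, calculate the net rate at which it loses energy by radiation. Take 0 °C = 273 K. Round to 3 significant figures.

Net loss ≈ 1.24×10⁶ W

T = 1031 °C + 273 = 1304 K.
Area A = 8.16 m².
Net radiated power P_net = εσA(T⁴ − T₀⁴) = 0.928×5.670×10⁻⁸×8.16×(1304⁴ − 265.8⁴).
T⁴ − T₀⁴ = 2.89141×10¹² − 4.99137×10⁹ = 2.88642×10¹² K⁴, so P_net = 1.24×10⁶ W.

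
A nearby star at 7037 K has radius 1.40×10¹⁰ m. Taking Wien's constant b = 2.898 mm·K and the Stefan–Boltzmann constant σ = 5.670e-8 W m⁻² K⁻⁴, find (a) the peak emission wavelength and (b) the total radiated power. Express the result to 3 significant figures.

(a) λ_max = b/T = 2.898×10⁻³/7037 = 4.118×10⁻⁷ m = 0.412 μm.
Surface area A = 4πR² = 4π(1.40×10¹⁰ m)² = 2.46301×10²¹ m².
(b) P = σAT⁴ = 5.670×10⁻⁸×2.46301×10²¹×(7037)⁴ = 3.42×10²⁹ W.

λ_max ≈ 0.412 μm; P ≈ 3.42×10²⁹ W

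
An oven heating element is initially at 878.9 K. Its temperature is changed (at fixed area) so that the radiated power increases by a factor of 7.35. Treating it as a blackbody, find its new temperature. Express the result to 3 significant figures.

T₂ ≈ 1.45×10³ K

P ∝ T⁴, so T₂/T₁ = (P₂/P₁)^(1/4) = (7.35)^(1/4) = 1.64654.
T₂ = 878.9 × 1.64654 = 1.45×10³ K.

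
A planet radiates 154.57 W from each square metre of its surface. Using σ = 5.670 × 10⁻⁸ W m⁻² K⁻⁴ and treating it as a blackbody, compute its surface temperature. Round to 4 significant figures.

I = σT⁴, so T = (I/σ)^(1/4) = (154.57/(5.670×10⁻⁸))^(1/4) = 228.5 K.

T ≈ 228.5 K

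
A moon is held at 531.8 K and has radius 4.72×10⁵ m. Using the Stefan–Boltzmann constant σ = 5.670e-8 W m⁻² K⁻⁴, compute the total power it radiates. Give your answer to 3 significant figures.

Surface area A = 4πR² = 4π(4.72×10⁵ m)² = 2.79959×10¹² m².
P = σAT⁴ = 5.670×10⁻⁸ × 2.79959×10¹² × (531.8)⁴ = 1.27×10¹⁶ W.

P ≈ 1.27×10¹⁶ W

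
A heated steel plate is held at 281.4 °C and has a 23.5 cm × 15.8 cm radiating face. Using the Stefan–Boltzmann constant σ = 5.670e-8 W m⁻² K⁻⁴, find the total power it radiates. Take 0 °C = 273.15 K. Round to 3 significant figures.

P ≈ 199 W

T = 281.4 °C + 273.15 = 554.55 K.
Area A = 0.235 × 0.158 = 0.03713 m².
P = σAT⁴ = 5.670×10⁻⁸ × 0.03713 × (554.55)⁴ = 199 W.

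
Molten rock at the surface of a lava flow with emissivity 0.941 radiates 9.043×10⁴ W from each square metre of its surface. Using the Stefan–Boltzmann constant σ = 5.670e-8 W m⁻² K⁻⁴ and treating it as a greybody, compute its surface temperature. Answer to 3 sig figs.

I = εσT⁴, so T = (I/εσ)^(1/4) = (9.043×10⁴/(0.941×5.670×10⁻⁸))^(1/4) = 1.14×10³ K.

T ≈ 1.14×10³ K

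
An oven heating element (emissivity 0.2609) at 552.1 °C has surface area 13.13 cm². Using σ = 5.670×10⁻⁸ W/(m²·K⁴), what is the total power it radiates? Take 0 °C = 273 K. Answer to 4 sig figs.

T = 552.1 °C + 273 = 825.1 K.
Area A = 13.13 cm² = 1.313×10⁻³ m².
P = εσAT⁴ = 0.2609 × 5.670×10⁻⁸ × 1.313×10⁻³ × (825.1)⁴ = 9.002 W.

P ≈ 9.002 W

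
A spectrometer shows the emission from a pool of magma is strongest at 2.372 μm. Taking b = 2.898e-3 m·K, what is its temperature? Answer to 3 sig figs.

T ≈ 1.22×10³ K

Wien's law gives T = b/λ_max = (2.898×10⁻³ m·K)/(2.372×10⁻⁶ m) = 1.22×10³ K.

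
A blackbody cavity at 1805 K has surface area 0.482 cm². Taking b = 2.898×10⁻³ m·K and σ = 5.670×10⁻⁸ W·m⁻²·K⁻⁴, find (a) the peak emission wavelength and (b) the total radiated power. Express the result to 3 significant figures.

(a) λ_max = b/T = 2.898×10⁻³/1805 = 1.606×10⁻⁶ m = 1.61 μm.
Area A = 0.482 cm² = 4.82×10⁻⁵ m².
(b) P = σAT⁴ = 5.670×10⁻⁸×4.82×10⁻⁵×(1805)⁴ = 29.0 W.

λ_max ≈ 1.61 μm; P ≈ 29.0 W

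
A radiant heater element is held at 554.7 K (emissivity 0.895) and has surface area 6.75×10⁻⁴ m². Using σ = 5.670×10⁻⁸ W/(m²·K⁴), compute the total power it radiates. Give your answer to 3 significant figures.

Area A = 6.75×10⁻⁴ m².
P = εσAT⁴ = 0.895 × 5.670×10⁻⁸ × 6.75×10⁻⁴ × (554.7)⁴ = 3.24 W.

P ≈ 3.24 W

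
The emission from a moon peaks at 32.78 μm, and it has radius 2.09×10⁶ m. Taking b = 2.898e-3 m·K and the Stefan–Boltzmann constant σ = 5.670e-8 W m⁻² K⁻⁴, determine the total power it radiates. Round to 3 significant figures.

Wien's law: T = b/λ_max = 2.898×10⁻³/3.278×10⁻⁵ = 88.4076 K.
Surface area A = 4πR² = 4π(2.09×10⁶ m)² = 5.48912×10¹³ m².
Then P = σAT⁴ = 5.670×10⁻⁸×5.48912×10¹³×(88.4076)⁴ = 1.90×10¹⁴ W.

P ≈ 1.90×10¹⁴ W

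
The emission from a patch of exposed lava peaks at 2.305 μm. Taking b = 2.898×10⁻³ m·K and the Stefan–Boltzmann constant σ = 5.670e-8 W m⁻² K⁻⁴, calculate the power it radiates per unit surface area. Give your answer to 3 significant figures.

I ≈ 1.42×10⁵ W/m²

Wien's law: T = b/λ_max = 2.898×10⁻³/2.305×10⁻⁶ = 1257.27 K.
Then I = σT⁴ = 5.670×10⁻⁸×(1257.27)⁴ = 1.42×10⁵ W/m².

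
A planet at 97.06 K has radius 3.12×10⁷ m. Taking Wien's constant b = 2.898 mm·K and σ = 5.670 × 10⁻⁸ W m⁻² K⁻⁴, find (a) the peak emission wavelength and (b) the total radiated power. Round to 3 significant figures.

λ_max ≈ 29.9 μm; P ≈ 6.16×10¹⁶ W

(a) λ_max = b/T = 2.898×10⁻³/97.06 = 2.986×10⁻⁵ m = 29.9 μm.
Surface area A = 4πR² = 4π(3.12×10⁷ m)² = 1.22326×10¹⁶ m².
(b) P = σAT⁴ = 5.670×10⁻⁸×1.22326×10¹⁶×(97.06)⁴ = 6.16×10¹⁶ W.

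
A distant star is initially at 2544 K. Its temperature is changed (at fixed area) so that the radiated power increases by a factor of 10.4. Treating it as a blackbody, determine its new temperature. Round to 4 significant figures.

T₂ ≈ 4569 K

P ∝ T⁴, so T₂/T₁ = (P₂/P₁)^(1/4) = (10.4)^(1/4) = 1.79580.
T₂ = 2544 × 1.79580 = 4569 K.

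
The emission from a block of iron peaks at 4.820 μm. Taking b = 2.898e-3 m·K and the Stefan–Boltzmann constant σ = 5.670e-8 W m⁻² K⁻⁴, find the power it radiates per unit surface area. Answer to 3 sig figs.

I ≈ 7.41×10³ W/m²

Wien's law: T = b/λ_max = 2.898×10⁻³/4.820×10⁻⁶ = 601.245 K.
Then I = σT⁴ = 5.670×10⁻⁸×(601.245)⁴ = 7.41×10³ W/m².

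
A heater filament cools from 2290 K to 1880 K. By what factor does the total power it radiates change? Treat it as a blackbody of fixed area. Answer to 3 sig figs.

P ∝ T⁴, so P₂/P₁ = (T₂/T₁)⁴ = (1880/2290)⁴ = (0.820961)⁴ = 0.454.

P₂/P₁ ≈ 0.454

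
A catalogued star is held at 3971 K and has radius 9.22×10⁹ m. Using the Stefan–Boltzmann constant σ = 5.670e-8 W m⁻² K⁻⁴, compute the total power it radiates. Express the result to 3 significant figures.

P ≈ 1.51×10²⁸ W

Surface area A = 4πR² = 4π(9.22×10⁹ m)² = 1.06825×10²¹ m².
P = σAT⁴ = 5.670×10⁻⁸ × 1.06825×10²¹ × (3971)⁴ = 1.51×10²⁸ W.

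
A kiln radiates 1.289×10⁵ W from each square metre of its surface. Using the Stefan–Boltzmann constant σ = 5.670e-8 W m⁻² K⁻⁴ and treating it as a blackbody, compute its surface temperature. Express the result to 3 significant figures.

T ≈ 1.23×10³ K

I = σT⁴, so T = (I/σ)^(1/4) = (1.289×10⁵/(5.670×10⁻⁸))^(1/4) = 1.23×10³ K.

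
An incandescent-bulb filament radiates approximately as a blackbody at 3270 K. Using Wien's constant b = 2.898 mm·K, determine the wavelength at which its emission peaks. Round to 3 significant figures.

λ_max ≈ 886 nm

Wien's displacement law: λ_max = b/T = (2.898×10⁻³ m·K)/(3270 K) = 8.862×10⁻⁷ m.
That is 886 nm, in the infrared range.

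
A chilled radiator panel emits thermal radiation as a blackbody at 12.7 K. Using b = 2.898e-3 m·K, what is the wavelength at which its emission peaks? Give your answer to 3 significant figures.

λ_max ≈ 228 μm

Wien's displacement law: λ_max = b/T = (2.898×10⁻³ m·K)/(12.7 K) = 2.282×10⁻⁴ m.
That is 228 μm, in the infrared range.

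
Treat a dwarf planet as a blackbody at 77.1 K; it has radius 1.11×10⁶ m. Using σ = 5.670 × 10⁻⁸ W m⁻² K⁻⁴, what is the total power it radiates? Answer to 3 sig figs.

P ≈ 3.10×10¹³ W

Surface area A = 4πR² = 4π(1.11×10⁶ m)² = 1.54830×10¹³ m².
P = σAT⁴ = 5.670×10⁻⁸ × 1.54830×10¹³ × (77.1)⁴ = 3.10×10¹³ W.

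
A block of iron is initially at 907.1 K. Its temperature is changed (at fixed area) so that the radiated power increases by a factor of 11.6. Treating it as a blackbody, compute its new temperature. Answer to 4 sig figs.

T₂ ≈ 1674 K

P ∝ T⁴, so T₂/T₁ = (P₂/P₁)^(1/4) = (11.6)^(1/4) = 1.84550.
T₂ = 907.1 × 1.84550 = 1674 K.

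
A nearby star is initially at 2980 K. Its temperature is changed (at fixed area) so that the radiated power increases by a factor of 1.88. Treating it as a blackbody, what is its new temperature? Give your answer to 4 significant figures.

P ∝ T⁴, so T₂/T₁ = (P₂/P₁)^(1/4) = (1.88)^(1/4) = 1.17095.
T₂ = 2980 × 1.17095 = 3489 K.

T₂ ≈ 3489 K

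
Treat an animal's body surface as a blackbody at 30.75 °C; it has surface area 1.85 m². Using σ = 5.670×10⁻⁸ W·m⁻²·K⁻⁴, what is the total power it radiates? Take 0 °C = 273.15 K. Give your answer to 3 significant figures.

P ≈ 895 W

T = 30.75 °C + 273.15 = 303.90 K.
Area A = 1.85 m².
P = σAT⁴ = 5.670×10⁻⁸ × 1.85 × (303.90)⁴ = 895 W.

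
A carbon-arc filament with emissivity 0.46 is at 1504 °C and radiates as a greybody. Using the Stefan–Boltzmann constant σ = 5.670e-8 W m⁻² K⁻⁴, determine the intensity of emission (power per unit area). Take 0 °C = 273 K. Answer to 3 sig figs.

I ≈ 2.60×10⁵ W/m²

T = 1504 °C + 273 = 1777 K.
Stefan–Boltzmann: I = εσT⁴ = 0.46 × 5.670×10⁻⁸ × (1777)⁴ = 2.60×10⁵ W/m².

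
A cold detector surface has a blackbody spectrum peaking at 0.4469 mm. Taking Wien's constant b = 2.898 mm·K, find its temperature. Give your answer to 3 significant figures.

Wien's law gives T = b/λ_max = (2.898×10⁻³ m·K)/(4.469×10⁻⁴ m) = 6.48 K.

T ≈ 6.48 K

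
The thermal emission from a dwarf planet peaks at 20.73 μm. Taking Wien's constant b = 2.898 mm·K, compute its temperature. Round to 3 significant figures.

Wien's law gives T = b/λ_max = (2.898×10⁻³ m·K)/(2.073×10⁻⁵ m) = 140 K.

T ≈ 140 K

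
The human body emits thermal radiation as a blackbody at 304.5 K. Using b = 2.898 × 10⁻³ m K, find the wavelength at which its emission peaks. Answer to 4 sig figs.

Wien's displacement law: λ_max = b/T = (2.898×10⁻³ m·K)/(304.5 K) = 9.5172×10⁻⁶ m.
That is 9.517 μm, in the infrared range.

λ_max ≈ 9.517 μm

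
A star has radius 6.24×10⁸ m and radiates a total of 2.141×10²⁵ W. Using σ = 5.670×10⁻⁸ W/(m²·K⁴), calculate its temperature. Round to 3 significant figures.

Surface area A = 4πR² = 4π(6.24×10⁸ m)² = 4.89304×10¹⁸ m².
P = σAT⁴ ⇒ T = (P/(σA))^(1/4) = (2.141×10²⁵/(5.670×10⁻⁸×4.89304×10¹⁸))^(1/4) = 2.96×10³ K.

T ≈ 2.96×10³ K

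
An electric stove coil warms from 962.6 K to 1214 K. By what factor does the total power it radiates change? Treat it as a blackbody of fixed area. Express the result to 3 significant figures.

P₂/P₁ ≈ 2.53

P ∝ T⁴, so P₂/P₁ = (T₂/T₁)⁴ = (1214/962.6)⁴ = (1.26117)⁴ = 2.53.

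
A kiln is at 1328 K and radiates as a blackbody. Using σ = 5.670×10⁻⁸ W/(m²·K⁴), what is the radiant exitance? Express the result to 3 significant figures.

I ≈ 1.76×10⁵ W/m²

Stefan–Boltzmann: I = σT⁴ = 5.670×10⁻⁸ × (1328)⁴ = 1.76×10⁵ W/m².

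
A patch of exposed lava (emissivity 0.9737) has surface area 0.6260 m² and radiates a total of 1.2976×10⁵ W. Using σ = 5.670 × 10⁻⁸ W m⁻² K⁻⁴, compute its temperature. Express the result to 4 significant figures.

T ≈ 1392 K

Area A = 0.6260 m².
P = εσAT⁴ ⇒ T = (P/(εσA))^(1/4) = (1.2976×10⁵/(0.9737×5.670×10⁻⁸×0.6260))^(1/4) = 1392 K.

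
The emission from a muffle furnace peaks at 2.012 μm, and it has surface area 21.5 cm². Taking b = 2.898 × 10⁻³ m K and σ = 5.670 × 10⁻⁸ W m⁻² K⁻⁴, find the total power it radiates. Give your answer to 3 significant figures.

P ≈ 525 W

Wien's law: T = b/λ_max = 2.898×10⁻³/2.012×10⁻⁶ = 1440.36 K.
Area A = 21.5 cm² = 2.15×10⁻³ m².
Then P = σAT⁴ = 5.670×10⁻⁸×2.15×10⁻³×(1440.36)⁴ = 525 W.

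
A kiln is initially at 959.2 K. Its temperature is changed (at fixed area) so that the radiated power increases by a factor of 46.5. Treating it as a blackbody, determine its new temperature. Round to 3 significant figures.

P ∝ T⁴, so T₂/T₁ = (P₂/P₁)^(1/4) = (46.5)^(1/4) = 2.61134.
T₂ = 959.2 × 2.61134 = 2.50×10³ K.

T₂ ≈ 2.50×10³ K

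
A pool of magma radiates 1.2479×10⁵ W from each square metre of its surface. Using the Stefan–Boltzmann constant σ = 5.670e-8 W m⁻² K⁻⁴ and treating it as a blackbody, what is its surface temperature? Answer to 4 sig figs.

I = σT⁴, so T = (I/σ)^(1/4) = (1.2479×10⁵/(5.670×10⁻⁸))^(1/4) = 1218 K.

T ≈ 1218 K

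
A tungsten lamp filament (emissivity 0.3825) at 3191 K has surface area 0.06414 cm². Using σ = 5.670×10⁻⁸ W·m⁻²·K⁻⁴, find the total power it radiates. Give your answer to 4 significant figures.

Area A = 0.06414 cm² = 6.414×10⁻⁶ m².
P = εσAT⁴ = 0.3825 × 5.670×10⁻⁸ × 6.414×10⁻⁶ × (3191)⁴ = 14.42 W.

P ≈ 14.42 W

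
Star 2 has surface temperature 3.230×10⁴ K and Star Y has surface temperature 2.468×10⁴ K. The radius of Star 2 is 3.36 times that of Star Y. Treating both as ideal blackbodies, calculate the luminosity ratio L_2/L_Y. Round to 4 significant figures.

L ∝ R²T⁴, so L_2/L_Y = (R_2/R_Y)²(T_2/T_Y)⁴ = (3.36)² × (3.230×10⁴/2.468×10⁴)⁴ = 11.2896 × 2.93379 = 33.12.

L_2/L_Y ≈ 33.12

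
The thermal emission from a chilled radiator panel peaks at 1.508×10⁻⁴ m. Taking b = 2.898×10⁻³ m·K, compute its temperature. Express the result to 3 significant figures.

Wien's law gives T = b/λ_max = (2.898×10⁻³ m·K)/(1.508×10⁻⁴ m) = 19.2 K.

T ≈ 19.2 K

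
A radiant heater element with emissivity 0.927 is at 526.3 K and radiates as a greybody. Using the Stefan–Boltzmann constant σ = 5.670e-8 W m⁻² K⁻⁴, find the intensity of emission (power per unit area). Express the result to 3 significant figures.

I ≈ 4.03×10³ W/m²

Stefan–Boltzmann: I = εσT⁴ = 0.927 × 5.670×10⁻⁸ × (526.3)⁴ = 4.03×10³ W/m².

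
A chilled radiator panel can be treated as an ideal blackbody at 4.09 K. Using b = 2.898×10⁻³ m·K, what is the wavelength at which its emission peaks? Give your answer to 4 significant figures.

Wien's displacement law: λ_max = b/T = (2.898×10⁻³ m·K)/(4.09 K) = 7.0856×10⁻⁴ m.
That is 0.7086 mm, in the infrared range.

λ_max ≈ 0.7086 mm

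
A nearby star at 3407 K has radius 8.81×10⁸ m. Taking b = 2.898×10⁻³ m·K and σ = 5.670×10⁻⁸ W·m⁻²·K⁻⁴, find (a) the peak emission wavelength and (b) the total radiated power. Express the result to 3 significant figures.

λ_max ≈ 851 nm; P ≈ 7.45×10²⁵ W

(a) λ_max = b/T = 2.898×10⁻³/3407 = 8.506×10⁻⁷ m = 851 nm.
Surface area A = 4πR² = 4π(8.81×10⁸ m)² = 9.75353×10¹⁸ m².
(b) P = σAT⁴ = 5.670×10⁻⁸×9.75353×10¹⁸×(3407)⁴ = 7.45×10²⁵ W.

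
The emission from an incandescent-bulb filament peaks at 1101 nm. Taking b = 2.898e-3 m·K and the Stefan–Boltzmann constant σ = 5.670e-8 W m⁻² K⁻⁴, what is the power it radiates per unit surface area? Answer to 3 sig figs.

Wien's law: T = b/λ_max = 2.898×10⁻³/1.101×10⁻⁶ = 2632.15 K.
Then I = σT⁴ = 5.670×10⁻⁸×(2632.15)⁴ = 2.72×10⁶ W/m².

I ≈ 2.72×10⁶ W/m²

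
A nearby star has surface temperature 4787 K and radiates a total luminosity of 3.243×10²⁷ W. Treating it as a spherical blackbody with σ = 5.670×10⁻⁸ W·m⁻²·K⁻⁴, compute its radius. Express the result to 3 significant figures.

L = 4πR²σT⁴ ⇒ R = √(L/(4πσT⁴)).
σT⁴ = 2.97740×10⁷ W/m², so R = √(3.243×10²⁷/(4π×2.97740×10⁷)) = 2.94×10⁹ m.

R ≈ 2.94×10⁹ m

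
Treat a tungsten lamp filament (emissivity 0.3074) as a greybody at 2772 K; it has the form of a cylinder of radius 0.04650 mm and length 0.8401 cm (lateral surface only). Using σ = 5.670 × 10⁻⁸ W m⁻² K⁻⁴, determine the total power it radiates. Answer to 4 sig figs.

P ≈ 2.526 W

Lateral area A = 2πrL = 2π×4.650×10⁻⁵×8.401×10⁻³ = 2.45450×10⁻⁶ m².
P = εσAT⁴ = 0.3074 × 5.670×10⁻⁸ × 2.45450×10⁻⁶ × (2772)⁴ = 2.526 W.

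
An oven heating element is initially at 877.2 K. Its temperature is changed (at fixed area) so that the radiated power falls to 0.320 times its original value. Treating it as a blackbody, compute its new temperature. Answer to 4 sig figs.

P ∝ T⁴, so T₂/T₁ = (P₂/P₁)^(1/4) = (0.320)^(1/4) = 0.752121.
T₂ = 877.2 × 0.752121 = 659.8 K.

T₂ ≈ 659.8 K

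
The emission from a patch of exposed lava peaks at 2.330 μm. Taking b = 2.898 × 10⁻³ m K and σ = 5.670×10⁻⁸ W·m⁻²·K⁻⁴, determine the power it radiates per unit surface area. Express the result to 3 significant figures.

I ≈ 1.36×10⁵ W/m²

Wien's law: T = b/λ_max = 2.898×10⁻³/2.330×10⁻⁶ = 1243.78 K.
Then I = σT⁴ = 5.670×10⁻⁸×(1243.78)⁴ = 1.36×10⁵ W/m².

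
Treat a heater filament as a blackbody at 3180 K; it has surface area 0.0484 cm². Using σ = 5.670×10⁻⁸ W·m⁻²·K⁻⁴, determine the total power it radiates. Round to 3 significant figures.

P ≈ 28.1 W

Area A = 0.0484 cm² = 4.84×10⁻⁶ m².
P = σAT⁴ = 5.670×10⁻⁸ × 4.84×10⁻⁶ × (3180)⁴ = 28.1 W.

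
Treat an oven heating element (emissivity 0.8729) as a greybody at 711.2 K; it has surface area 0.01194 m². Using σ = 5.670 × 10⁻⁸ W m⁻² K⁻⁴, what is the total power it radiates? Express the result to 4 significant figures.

Area A = 0.01194 m².
P = εσAT⁴ = 0.8729 × 5.670×10⁻⁸ × 0.01194 × (711.2)⁴ = 151.2 W.

P ≈ 151.2 W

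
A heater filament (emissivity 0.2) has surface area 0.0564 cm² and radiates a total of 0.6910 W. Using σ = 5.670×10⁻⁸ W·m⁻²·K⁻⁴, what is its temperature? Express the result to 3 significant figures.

Area A = 0.0564 cm² = 5.64×10⁻⁶ m².
P = εσAT⁴ ⇒ T = (P/(εσA))^(1/4) = (0.6910/(0.2×5.670×10⁻⁸×5.64×10⁻⁶))^(1/4) = 1.81×10³ K.

T ≈ 1.81×10³ K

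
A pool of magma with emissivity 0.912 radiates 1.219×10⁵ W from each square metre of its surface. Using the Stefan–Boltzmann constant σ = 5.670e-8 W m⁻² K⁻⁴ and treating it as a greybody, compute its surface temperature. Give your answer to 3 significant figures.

T ≈ 1.24×10³ K

I = εσT⁴, so T = (I/εσ)^(1/4) = (1.219×10⁵/(0.912×5.670×10⁻⁸))^(1/4) = 1.24×10³ K.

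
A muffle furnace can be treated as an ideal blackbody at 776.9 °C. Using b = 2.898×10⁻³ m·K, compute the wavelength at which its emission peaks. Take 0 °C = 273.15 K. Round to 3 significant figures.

λ_max ≈ 2.76 μm

T = 776.9 °C + 273.15 = 1050.05 K.
Wien's displacement law: λ_max = b/T = (2.898×10⁻³ m·K)/(1050.05 K) = 2.760×10⁻⁶ m.
That is 2.76 μm, in the infrared range.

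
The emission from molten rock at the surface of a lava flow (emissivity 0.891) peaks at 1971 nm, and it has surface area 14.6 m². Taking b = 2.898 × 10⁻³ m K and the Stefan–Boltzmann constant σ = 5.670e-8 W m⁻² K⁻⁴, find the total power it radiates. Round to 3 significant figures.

Wien's law: T = b/λ_max = 2.898×10⁻³/1.971×10⁻⁶ = 1470.32 K.
Area A = 14.6 m².
Then P = εσAT⁴ = 0.891×5.670×10⁻⁸×14.6×(1470.32)⁴ = 3.45×10⁶ W.

P ≈ 3.45×10⁶ W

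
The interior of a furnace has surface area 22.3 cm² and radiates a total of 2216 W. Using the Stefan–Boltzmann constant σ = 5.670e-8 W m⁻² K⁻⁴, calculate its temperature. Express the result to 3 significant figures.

T ≈ 2.05×10³ K

Area A = 22.3 cm² = 2.23×10⁻³ m².
P = σAT⁴ ⇒ T = (P/(σA))^(1/4) = (2216/(5.670×10⁻⁸×2.23×10⁻³))^(1/4) = 2.05×10³ K.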